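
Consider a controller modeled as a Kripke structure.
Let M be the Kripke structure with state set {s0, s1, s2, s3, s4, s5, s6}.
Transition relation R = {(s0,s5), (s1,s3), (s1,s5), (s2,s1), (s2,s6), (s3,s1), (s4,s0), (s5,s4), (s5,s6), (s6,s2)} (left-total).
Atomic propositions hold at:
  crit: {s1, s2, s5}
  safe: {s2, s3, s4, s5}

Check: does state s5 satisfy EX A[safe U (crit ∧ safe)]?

Sat(crit ∧ safe) = {s2, s5}
A[safe U (crit ∧ safe)]: least fixpoint, start Z0 = Sat((crit ∧ safe)) = {s2, s5}, add states in Sat(safe) with every successor in Z. Already a fixed point.
Sat(A[safe U (crit ∧ safe)]) = {s2, s5}
Sat(EX A[safe U (crit ∧ safe)]) = {s : some successor in {s2, s5}} = {s0, s1, s6}
s5 ∉ Sat(EX A[safe U (crit ∧ safe)]) = {s0, s1, s6}, so the formula does not hold at s5.

No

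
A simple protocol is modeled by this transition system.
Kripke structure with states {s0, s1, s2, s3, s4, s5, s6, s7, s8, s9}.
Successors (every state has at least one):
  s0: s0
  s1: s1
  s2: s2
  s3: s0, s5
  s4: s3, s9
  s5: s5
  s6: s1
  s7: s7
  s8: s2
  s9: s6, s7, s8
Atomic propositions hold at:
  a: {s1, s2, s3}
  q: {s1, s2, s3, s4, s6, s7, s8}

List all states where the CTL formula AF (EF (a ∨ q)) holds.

{s1, s2, s3, s4, s6, s7, s8, s9}

Sat(a ∨ q) = {s1, s2, s3, s4, s6, s7, s8}
EF (a ∨ q): least fixpoint, start Z0 = {s1, s2, s3, s4, s6, s7, s8}, add states with some successor in Z. Z1 = {s1, s2, s3, s4, s6, s7, s8, s9}; fixed.
Sat(EF (a ∨ q)) = {s1, s2, s3, s4, s6, s7, s8, s9}
AF (EF (a ∨ q)): least fixpoint, start Z0 = {s1, s2, s3, s4, s6, s7, s8, s9}, add states with every successor in Z. Already a fixed point.
Sat(AF (EF (a ∨ q))) = {s1, s2, s3, s4, s6, s7, s8, s9}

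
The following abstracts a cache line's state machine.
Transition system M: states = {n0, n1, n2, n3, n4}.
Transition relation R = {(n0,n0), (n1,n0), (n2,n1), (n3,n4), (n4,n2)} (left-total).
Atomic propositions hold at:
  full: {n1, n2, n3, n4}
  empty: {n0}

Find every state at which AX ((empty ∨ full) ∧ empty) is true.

{n0, n1}

Sat(empty ∨ full) = {n0, n1, n2, n3, n4}
Sat((empty ∨ full) ∧ empty) = {n0}
Sat(AX ((empty ∨ full) ∧ empty)) = {s : every successor in {n0}} = {n0, n1}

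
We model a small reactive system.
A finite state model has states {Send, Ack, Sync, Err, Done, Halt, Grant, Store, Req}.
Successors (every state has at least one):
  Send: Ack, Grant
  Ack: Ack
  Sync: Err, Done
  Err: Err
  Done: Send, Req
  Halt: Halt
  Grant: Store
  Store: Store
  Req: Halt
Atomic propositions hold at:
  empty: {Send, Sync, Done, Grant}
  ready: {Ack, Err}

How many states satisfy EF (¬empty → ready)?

Sat(¬empty) = {Ack, Err, Halt, Store, Req}
Sat(¬empty → ready) = {Send, Ack, Sync, Err, Done, Grant}
EF (¬empty → ready): least fixpoint, start Z0 = {Send, Ack, Sync, Err, Done, Grant}, add states with some successor in Z. Already a fixed point.
Sat(EF (¬empty → ready)) = {Send, Ack, Sync, Err, Done, Grant}
|Sat(EF (¬empty → ready))| = |{Send, Ack, Sync, Err, Done, Grant}| = 6.

6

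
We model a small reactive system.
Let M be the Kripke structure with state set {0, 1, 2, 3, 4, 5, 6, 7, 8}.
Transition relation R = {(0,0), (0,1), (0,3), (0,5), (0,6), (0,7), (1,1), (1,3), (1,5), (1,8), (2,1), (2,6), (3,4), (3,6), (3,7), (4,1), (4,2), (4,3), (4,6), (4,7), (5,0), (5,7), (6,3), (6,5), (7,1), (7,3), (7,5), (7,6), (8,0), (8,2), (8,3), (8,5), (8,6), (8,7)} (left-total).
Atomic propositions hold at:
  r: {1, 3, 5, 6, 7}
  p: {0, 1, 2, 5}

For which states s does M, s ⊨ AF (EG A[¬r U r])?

{1, 2, 3, 4, 5, 6, 7}

Sat(¬r) = {0, 2, 4, 8}
A[¬r U r]: least fixpoint, start Z0 = Sat(r) = {1, 3, 5, 6, 7}, add states in Sat(¬r) with every successor in Z. Z1 = {1, 2, 3, 5, 6, 7}; Z2 = {1, 2, 3, 4, 5, 6, 7}; fixed.
Sat(A[¬r U r]) = {1, 2, 3, 4, 5, 6, 7}
EG A[¬r U r]: greatest fixpoint, start Z0 = {1, 2, 3, 4, 5, 6, 7}, keep only states in Sat with some successor in Z. Already a fixed point.
Sat(EG A[¬r U r]) = {1, 2, 3, 4, 5, 6, 7}
AF (EG A[¬r U r]): least fixpoint, start Z0 = {1, 2, 3, 4, 5, 6, 7}, add states with every successor in Z. Already a fixed point.
Sat(AF (EG A[¬r U r])) = {1, 2, 3, 4, 5, 6, 7}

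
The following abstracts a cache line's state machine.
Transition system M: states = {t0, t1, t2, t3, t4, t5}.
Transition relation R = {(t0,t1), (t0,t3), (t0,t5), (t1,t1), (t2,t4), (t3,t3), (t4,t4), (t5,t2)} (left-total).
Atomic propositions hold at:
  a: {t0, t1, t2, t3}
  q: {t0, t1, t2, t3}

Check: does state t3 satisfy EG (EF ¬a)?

Sat(¬a) = {t4, t5}
EF ¬a: least fixpoint, start Z0 = {t4, t5}, add states with some successor in Z. Z1 = {t0, t2, t4, t5}; fixed.
Sat(EF ¬a) = {t0, t2, t4, t5}
EG (EF ¬a): greatest fixpoint, start Z0 = {t0, t2, t4, t5}, keep only states in Sat with some successor in Z. Already a fixed point.
Sat(EG (EF ¬a)) = {t0, t2, t4, t5}
t3 ∉ Sat(EG (EF ¬a)) = {t0, t2, t4, t5}, so the formula does not hold at t3.

No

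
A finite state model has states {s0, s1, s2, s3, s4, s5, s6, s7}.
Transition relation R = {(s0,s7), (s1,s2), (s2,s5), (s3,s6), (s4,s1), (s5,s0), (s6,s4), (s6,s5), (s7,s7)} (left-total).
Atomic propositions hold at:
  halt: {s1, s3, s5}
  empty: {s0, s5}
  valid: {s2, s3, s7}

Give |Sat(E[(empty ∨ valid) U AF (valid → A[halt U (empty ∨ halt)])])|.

Sat(empty ∨ valid) = {s0, s2, s3, s5, s7}
Sat(empty ∨ halt) = {s0, s1, s3, s5}
A[halt U (empty ∨ halt)]: least fixpoint, start Z0 = Sat((empty ∨ halt)) = {s0, s1, s3, s5}, add states in Sat(halt) with every successor in Z. Already a fixed point.
Sat(A[halt U (empty ∨ halt)]) = {s0, s1, s3, s5}
Sat(valid → A[halt U (empty ∨ halt)]) = {s0, s1, s3, s4, s5, s6}
AF (valid → A[halt U (empty ∨ halt)]): least fixpoint, start Z0 = {s0, s1, s3, s4, s5, s6}, add states with every successor in Z. Z1 = {s0, s1, s2, s3, s4, s5, s6}; fixed.
Sat(AF (valid → A[halt U (empty ∨ halt)])) = {s0, s1, s2, s3, s4, s5, s6}
E[(empty ∨ valid) U AF (valid → A[halt U (empty ∨ halt)])]: least fixpoint, start Z0 = Sat(AF (valid → A[halt U (empty ∨ halt)])) = {s0, s1, s2, s3, s4, s5, s6}, add states in Sat(empty ∨ valid) with some successor in Z. Already a fixed point.
Sat(E[(empty ∨ valid) U AF (valid → A[halt U (empty ∨ halt)])]) = {s0, s1, s2, s3, s4, s5, s6}
|Sat(E[(empty ∨ valid) U AF (valid → A[halt U (empty ∨ halt)])])| = |{s0, s1, s2, s3, s4, s5, s6}| = 7.

7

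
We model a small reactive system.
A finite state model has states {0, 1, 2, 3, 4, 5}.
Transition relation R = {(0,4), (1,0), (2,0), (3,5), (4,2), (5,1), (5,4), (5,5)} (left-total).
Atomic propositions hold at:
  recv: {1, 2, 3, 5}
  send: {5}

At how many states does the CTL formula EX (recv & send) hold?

Sat(recv & send) = {5}
Sat(EX (recv & send)) = {s : some successor in {5}} = {3, 5}
|Sat(EX (recv & send))| = |{3, 5}| = 2.

2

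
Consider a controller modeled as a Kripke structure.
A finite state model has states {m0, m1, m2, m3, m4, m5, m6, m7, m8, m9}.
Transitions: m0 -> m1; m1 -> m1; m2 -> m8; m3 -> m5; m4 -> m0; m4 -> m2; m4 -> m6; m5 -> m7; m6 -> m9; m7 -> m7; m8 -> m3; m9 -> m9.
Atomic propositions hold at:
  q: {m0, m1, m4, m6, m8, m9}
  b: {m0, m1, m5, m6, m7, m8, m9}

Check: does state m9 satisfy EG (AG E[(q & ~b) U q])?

Yes

Sat(~b) = {m2, m3, m4}
Sat(q & ~b) = {m4}
E[(q & ~b) U q]: least fixpoint, start Z0 = Sat(q) = {m0, m1, m4, m6, m8, m9}, add states in Sat(q & ~b) with some successor in Z. Already a fixed point.
Sat(E[(q & ~b) U q]) = {m0, m1, m4, m6, m8, m9}
AG E[(q & ~b) U q]: greatest fixpoint, start Z0 = {m0, m1, m4, m6, m8, m9}, keep only states in Sat with every successor in Z. Z1 = {m0, m1, m6, m9}; fixed.
Sat(AG E[(q & ~b) U q]) = {m0, m1, m6, m9}
EG (AG E[(q & ~b) U q]): greatest fixpoint, start Z0 = {m0, m1, m6, m9}, keep only states in Sat with some successor in Z. Already a fixed point.
Sat(EG (AG E[(q & ~b) U q])) = {m0, m1, m6, m9}
m9 ∈ Sat(EG (AG E[(q & ~b) U q])) = {m0, m1, m6, m9}, so the formula holds at m9.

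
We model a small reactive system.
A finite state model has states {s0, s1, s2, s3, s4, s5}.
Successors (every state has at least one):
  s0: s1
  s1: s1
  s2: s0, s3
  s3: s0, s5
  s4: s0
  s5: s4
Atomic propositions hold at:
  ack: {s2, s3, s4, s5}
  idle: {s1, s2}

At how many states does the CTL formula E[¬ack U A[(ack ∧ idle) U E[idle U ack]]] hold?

4

Sat(¬ack) = {s0, s1}
Sat(ack ∧ idle) = {s2}
E[idle U ack]: least fixpoint, start Z0 = Sat(ack) = {s2, s3, s4, s5}, add states in Sat(idle) with some successor in Z. Already a fixed point.
Sat(E[idle U ack]) = {s2, s3, s4, s5}
A[(ack ∧ idle) U E[idle U ack]]: least fixpoint, start Z0 = Sat(E[idle U ack]) = {s2, s3, s4, s5}, add states in Sat(ack ∧ idle) with every successor in Z. Already a fixed point.
Sat(A[(ack ∧ idle) U E[idle U ack]]) = {s2, s3, s4, s5}
E[¬ack U A[(ack ∧ idle) U E[idle U ack]]]: least fixpoint, start Z0 = Sat(A[(ack ∧ idle) U E[idle U ack]]) = {s2, s3, s4, s5}, add states in Sat(¬ack) with some successor in Z. Already a fixed point.
Sat(E[¬ack U A[(ack ∧ idle) U E[idle U ack]]]) = {s2, s3, s4, s5}
|Sat(E[¬ack U A[(ack ∧ idle) U E[idle U ack]]])| = |{s2, s3, s4, s5}| = 4.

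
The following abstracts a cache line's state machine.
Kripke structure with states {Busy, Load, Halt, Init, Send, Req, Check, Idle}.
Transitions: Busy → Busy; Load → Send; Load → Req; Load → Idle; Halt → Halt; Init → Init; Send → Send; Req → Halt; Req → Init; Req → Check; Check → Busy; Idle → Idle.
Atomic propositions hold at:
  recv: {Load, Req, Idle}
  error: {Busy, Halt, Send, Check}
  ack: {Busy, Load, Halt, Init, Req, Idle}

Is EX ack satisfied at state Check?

Yes

Sat(EX ack) = {s : some successor in {Busy, Load, Halt, Init, Req, Idle}} = {Busy, Load, Halt, Init, Req, Check, Idle}
Check ∈ Sat(EX ack) = {Busy, Load, Halt, Init, Req, Check, Idle}, so the formula holds at Check.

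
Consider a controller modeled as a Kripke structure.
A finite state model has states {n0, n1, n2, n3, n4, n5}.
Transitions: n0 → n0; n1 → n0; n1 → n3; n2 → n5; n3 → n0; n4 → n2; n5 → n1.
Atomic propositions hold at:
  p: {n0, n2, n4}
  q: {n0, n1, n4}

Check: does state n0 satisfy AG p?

Yes

AG p: greatest fixpoint, start Z0 = {n0, n2, n4}, keep only states in Sat with every successor in Z. Z1 = {n0, n4}; Z2 = {n0}; fixed.
Sat(AG p) = {n0}
n0 ∈ Sat(AG p) = {n0}, so the formula holds at n0.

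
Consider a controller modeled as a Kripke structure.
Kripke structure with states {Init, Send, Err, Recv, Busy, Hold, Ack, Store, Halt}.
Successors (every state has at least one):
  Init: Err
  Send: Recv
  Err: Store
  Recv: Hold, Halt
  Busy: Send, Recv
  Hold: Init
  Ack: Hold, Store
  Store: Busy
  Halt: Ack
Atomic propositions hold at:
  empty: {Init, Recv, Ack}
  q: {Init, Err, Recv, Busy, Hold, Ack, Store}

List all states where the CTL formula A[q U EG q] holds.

EG q: greatest fixpoint, start Z0 = {Init, Err, Recv, Busy, Hold, Ack, Store}, keep only states in Sat with some successor in Z. Already a fixed point.
Sat(EG q) = {Init, Err, Recv, Busy, Hold, Ack, Store}
A[q U EG q]: least fixpoint, start Z0 = Sat(EG q) = {Init, Err, Recv, Busy, Hold, Ack, Store}, add states in Sat(q) with every successor in Z. Already a fixed point.
Sat(A[q U EG q]) = {Init, Err, Recv, Busy, Hold, Ack, Store}

{Init, Err, Recv, Busy, Hold, Ack, Store}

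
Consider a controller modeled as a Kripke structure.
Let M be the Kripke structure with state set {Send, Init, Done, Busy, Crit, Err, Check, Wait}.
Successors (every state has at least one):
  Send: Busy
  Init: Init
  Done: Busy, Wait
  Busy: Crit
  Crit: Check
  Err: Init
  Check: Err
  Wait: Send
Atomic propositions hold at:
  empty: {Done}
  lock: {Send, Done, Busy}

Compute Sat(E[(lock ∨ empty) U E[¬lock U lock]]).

Sat(lock ∨ empty) = {Send, Done, Busy}
Sat(¬lock) = {Init, Crit, Err, Check, Wait}
E[¬lock U lock]: least fixpoint, start Z0 = Sat(lock) = {Send, Done, Busy}, add states in Sat(¬lock) with some successor in Z. Z1 = {Send, Done, Busy, Wait}; fixed.
Sat(E[¬lock U lock]) = {Send, Done, Busy, Wait}
E[(lock ∨ empty) U E[¬lock U lock]]: least fixpoint, start Z0 = Sat(E[¬lock U lock]) = {Send, Done, Busy, Wait}, add states in Sat(lock ∨ empty) with some successor in Z. Already a fixed point.
Sat(E[(lock ∨ empty) U E[¬lock U lock]]) = {Send, Done, Busy, Wait}

{Send, Done, Busy, Wait}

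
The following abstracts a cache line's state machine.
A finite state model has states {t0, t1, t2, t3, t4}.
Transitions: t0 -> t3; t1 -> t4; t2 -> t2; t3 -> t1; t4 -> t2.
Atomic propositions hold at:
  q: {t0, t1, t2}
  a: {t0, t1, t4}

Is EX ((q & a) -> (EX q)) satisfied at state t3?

Sat(q & a) = {t0, t1}
Sat(EX q) = {s : some successor in {t0, t1, t2}} = {t2, t3, t4}
Sat((q & a) -> (EX q)) = {t2, t3, t4}
Sat(EX ((q & a) -> (EX q))) = {s : some successor in {t2, t3, t4}} = {t0, t1, t2, t4}
t3 ∉ Sat(EX ((q & a) -> (EX q))) = {t0, t1, t2, t4}, so the formula does not hold at t3.

No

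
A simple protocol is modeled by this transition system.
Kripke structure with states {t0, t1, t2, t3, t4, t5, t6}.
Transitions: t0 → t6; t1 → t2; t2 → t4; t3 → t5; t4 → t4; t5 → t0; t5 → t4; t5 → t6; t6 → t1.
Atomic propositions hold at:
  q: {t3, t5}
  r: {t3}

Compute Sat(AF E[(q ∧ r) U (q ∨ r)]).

Sat(q ∧ r) = {t3}
Sat(q ∨ r) = {t3, t5}
E[(q ∧ r) U (q ∨ r)]: least fixpoint, start Z0 = Sat((q ∨ r)) = {t3, t5}, add states in Sat(q ∧ r) with some successor in Z. Already a fixed point.
Sat(E[(q ∧ r) U (q ∨ r)]) = {t3, t5}
AF E[(q ∧ r) U (q ∨ r)]: least fixpoint, start Z0 = {t3, t5}, add states with every successor in Z. Already a fixed point.
Sat(AF E[(q ∧ r) U (q ∨ r)]) = {t3, t5}

{t3, t5}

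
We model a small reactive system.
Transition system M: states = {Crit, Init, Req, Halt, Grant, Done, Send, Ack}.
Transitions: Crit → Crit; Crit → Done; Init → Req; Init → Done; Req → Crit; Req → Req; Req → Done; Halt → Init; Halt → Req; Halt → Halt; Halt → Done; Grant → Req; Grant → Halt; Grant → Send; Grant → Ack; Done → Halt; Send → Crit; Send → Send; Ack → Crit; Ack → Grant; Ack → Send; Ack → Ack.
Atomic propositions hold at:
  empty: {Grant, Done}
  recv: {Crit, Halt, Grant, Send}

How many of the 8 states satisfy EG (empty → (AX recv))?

7

Sat(AX recv) = {s : every successor in {Crit, Halt, Grant, Send}} = {Done, Send}
Sat(empty → (AX recv)) = {Crit, Init, Req, Halt, Done, Send, Ack}
EG (empty → (AX recv)): greatest fixpoint, start Z0 = {Crit, Init, Req, Halt, Done, Send, Ack}, keep only states in Sat with some successor in Z. Already a fixed point.
Sat(EG (empty → (AX recv))) = {Crit, Init, Req, Halt, Done, Send, Ack}
|Sat(EG (empty → (AX recv)))| = |{Crit, Init, Req, Halt, Done, Send, Ack}| = 7.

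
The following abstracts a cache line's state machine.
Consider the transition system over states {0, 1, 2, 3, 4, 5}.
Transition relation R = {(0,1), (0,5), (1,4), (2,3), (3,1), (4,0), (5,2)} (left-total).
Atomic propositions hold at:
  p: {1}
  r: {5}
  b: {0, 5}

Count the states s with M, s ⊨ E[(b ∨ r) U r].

2

Sat(b ∨ r) = {0, 5}
E[(b ∨ r) U r]: least fixpoint, start Z0 = Sat(r) = {5}, add states in Sat(b ∨ r) with some successor in Z. Z1 = {0, 5}; fixed.
Sat(E[(b ∨ r) U r]) = {0, 5}
|Sat(E[(b ∨ r) U r])| = |{0, 5}| = 2.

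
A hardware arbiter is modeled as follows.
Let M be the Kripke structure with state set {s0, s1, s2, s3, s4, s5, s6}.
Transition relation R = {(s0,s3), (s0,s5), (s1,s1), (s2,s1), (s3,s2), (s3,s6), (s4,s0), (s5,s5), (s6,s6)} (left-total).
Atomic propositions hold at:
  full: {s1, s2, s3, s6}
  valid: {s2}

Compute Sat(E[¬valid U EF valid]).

Sat(¬valid) = {s0, s1, s3, s4, s5, s6}
EF valid: least fixpoint, start Z0 = {s2}, add states with some successor in Z. Z1 = {s2, s3}; Z2 = {s0, s2, s3}; Z3 = {s0, s2, s3, s4}; fixed.
Sat(EF valid) = {s0, s2, s3, s4}
E[¬valid U EF valid]: least fixpoint, start Z0 = Sat(EF valid) = {s0, s2, s3, s4}, add states in Sat(¬valid) with some successor in Z. Already a fixed point.
Sat(E[¬valid U EF valid]) = {s0, s2, s3, s4}

{s0, s2, s3, s4}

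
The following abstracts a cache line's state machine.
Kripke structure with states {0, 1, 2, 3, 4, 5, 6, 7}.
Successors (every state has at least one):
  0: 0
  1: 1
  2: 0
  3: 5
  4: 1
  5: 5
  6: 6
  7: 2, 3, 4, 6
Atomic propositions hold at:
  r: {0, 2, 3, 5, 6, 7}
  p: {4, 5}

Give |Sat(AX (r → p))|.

4

Sat(r → p) = {1, 4, 5}
Sat(AX (r → p)) = {s : every successor in {1, 4, 5}} = {1, 3, 4, 5}
|Sat(AX (r → p))| = |{1, 3, 4, 5}| = 4.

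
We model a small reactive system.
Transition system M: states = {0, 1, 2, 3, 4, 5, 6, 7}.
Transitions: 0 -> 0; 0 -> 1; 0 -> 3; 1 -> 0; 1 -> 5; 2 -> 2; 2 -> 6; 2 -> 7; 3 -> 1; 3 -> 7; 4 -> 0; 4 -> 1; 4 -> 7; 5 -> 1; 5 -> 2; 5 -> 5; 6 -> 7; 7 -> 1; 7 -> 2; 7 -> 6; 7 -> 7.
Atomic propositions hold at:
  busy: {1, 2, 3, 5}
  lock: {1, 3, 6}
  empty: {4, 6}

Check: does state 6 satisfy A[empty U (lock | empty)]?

Yes

Sat(lock | empty) = {1, 3, 4, 6}
A[empty U (lock | empty)]: least fixpoint, start Z0 = Sat((lock | empty)) = {1, 3, 4, 6}, add states in Sat(empty) with every successor in Z. Already a fixed point.
Sat(A[empty U (lock | empty)]) = {1, 3, 4, 6}
6 ∈ Sat(A[empty U (lock | empty)]) = {1, 3, 4, 6}, so the formula holds at 6.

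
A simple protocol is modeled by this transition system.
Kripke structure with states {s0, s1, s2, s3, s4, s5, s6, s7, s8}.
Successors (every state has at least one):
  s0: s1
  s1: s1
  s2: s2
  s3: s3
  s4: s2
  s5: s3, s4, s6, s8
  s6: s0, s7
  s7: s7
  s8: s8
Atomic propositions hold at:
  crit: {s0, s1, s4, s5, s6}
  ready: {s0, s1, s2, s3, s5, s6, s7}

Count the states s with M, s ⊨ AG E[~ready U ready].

7

Sat(~ready) = {s4, s8}
E[~ready U ready]: least fixpoint, start Z0 = Sat(ready) = {s0, s1, s2, s3, s5, s6, s7}, add states in Sat(~ready) with some successor in Z. Z1 = {s0, s1, s2, s3, s4, s5, s6, s7}; fixed.
Sat(E[~ready U ready]) = {s0, s1, s2, s3, s4, s5, s6, s7}
AG E[~ready U ready]: greatest fixpoint, start Z0 = {s0, s1, s2, s3, s4, s5, s6, s7}, keep only states in Sat with every successor in Z. Z1 = {s0, s1, s2, s3, s4, s6, s7}; fixed.
Sat(AG E[~ready U ready]) = {s0, s1, s2, s3, s4, s6, s7}
|Sat(AG E[~ready U ready])| = |{s0, s1, s2, s3, s4, s6, s7}| = 7.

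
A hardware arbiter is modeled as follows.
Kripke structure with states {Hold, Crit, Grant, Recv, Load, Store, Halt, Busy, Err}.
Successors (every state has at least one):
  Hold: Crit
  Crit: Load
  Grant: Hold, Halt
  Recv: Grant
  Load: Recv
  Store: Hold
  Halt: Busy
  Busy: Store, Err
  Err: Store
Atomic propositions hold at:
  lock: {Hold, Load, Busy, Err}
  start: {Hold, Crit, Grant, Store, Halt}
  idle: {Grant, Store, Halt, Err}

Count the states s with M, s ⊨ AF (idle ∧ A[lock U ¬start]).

Sat(¬start) = {Recv, Load, Busy, Err}
A[lock U ¬start]: least fixpoint, start Z0 = Sat(¬start) = {Recv, Load, Busy, Err}, add states in Sat(lock) with every successor in Z. Already a fixed point.
Sat(A[lock U ¬start]) = {Recv, Load, Busy, Err}
Sat(idle ∧ A[lock U ¬start]) = {Err}
AF (idle ∧ A[lock U ¬start]): least fixpoint, start Z0 = {Err}, add states with every successor in Z. Already a fixed point.
Sat(AF (idle ∧ A[lock U ¬start])) = {Err}
|Sat(AF (idle ∧ A[lock U ¬start]))| = |{Err}| = 1.

1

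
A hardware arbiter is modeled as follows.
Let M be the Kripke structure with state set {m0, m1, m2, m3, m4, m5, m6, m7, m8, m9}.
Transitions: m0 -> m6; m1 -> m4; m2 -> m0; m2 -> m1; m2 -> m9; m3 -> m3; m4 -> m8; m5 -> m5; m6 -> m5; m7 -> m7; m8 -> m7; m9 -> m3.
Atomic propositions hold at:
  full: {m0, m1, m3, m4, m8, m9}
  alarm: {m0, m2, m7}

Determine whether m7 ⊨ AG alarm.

Yes

AG alarm: greatest fixpoint, start Z0 = {m0, m2, m7}, keep only states in Sat with every successor in Z. Z1 = {m7}; fixed.
Sat(AG alarm) = {m7}
m7 ∈ Sat(AG alarm) = {m7}, so the formula holds at m7.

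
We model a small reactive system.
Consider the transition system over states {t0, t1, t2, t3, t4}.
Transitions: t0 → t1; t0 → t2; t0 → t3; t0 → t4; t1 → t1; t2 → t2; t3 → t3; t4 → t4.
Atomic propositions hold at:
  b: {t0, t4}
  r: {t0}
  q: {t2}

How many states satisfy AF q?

AF q: least fixpoint, start Z0 = {t2}, add states with every successor in Z. Already a fixed point.
Sat(AF q) = {t2}
|Sat(AF q)| = |{t2}| = 1.

1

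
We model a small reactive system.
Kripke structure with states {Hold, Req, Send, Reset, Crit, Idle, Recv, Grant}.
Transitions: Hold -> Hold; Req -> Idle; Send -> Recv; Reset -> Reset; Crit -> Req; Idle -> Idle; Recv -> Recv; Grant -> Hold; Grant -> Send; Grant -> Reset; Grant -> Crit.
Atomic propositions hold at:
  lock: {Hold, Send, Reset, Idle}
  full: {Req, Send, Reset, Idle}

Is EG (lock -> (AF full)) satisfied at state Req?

AF full: least fixpoint, start Z0 = {Req, Send, Reset, Idle}, add states with every successor in Z. Z1 = {Req, Send, Reset, Crit, Idle}; fixed.
Sat(AF full) = {Req, Send, Reset, Crit, Idle}
Sat(lock -> (AF full)) = {Req, Send, Reset, Crit, Idle, Recv, Grant}
EG (lock -> (AF full)): greatest fixpoint, start Z0 = {Req, Send, Reset, Crit, Idle, Recv, Grant}, keep only states in Sat with some successor in Z. Already a fixed point.
Sat(EG (lock -> (AF full))) = {Req, Send, Reset, Crit, Idle, Recv, Grant}
Req ∈ Sat(EG (lock -> (AF full))) = {Req, Send, Reset, Crit, Idle, Recv, Grant}, so the formula holds at Req.

Yes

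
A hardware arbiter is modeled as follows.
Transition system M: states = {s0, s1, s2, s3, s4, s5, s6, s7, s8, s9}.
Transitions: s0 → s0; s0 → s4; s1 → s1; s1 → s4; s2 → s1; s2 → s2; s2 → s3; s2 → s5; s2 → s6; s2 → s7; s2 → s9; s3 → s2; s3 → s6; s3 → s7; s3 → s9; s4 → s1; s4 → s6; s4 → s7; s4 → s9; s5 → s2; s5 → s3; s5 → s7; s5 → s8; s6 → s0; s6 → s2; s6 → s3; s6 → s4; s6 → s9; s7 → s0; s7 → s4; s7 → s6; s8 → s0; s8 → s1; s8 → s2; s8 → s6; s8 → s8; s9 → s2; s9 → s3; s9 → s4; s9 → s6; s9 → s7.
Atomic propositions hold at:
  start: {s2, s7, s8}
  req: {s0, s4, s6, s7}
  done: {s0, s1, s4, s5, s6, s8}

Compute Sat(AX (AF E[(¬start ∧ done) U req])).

Sat(¬start) = {s0, s1, s3, s4, s5, s6, s9}
Sat(¬start ∧ done) = {s0, s1, s4, s5, s6}
E[(¬start ∧ done) U req]: least fixpoint, start Z0 = Sat(req) = {s0, s4, s6, s7}, add states in Sat(¬start ∧ done) with some successor in Z. Z1 = {s0, s1, s4, s5, s6, s7}; fixed.
Sat(E[(¬start ∧ done) U req]) = {s0, s1, s4, s5, s6, s7}
AF E[(¬start ∧ done) U req]: least fixpoint, start Z0 = {s0, s1, s4, s5, s6, s7}, add states with every successor in Z. Already a fixed point.
Sat(AF E[(¬start ∧ done) U req]) = {s0, s1, s4, s5, s6, s7}
Sat(AX (AF E[(¬start ∧ done) U req])) = {s : every successor in {s0, s1, s4, s5, s6, s7}} = {s0, s1, s7}

{s0, s1, s7}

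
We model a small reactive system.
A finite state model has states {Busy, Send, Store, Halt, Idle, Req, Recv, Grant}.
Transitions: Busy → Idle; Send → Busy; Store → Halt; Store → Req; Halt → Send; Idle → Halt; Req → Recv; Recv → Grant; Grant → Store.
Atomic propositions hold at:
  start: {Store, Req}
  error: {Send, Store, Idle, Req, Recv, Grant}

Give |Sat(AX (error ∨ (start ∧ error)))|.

5

Sat(start ∧ error) = {Store, Req}
Sat(error ∨ (start ∧ error)) = {Send, Store, Idle, Req, Recv, Grant}
Sat(AX (error ∨ (start ∧ error))) = {s : every successor in {Send, Store, Idle, Req, Recv, Grant}} = {Busy, Halt, Req, Recv, Grant}
|Sat(AX (error ∨ (start ∧ error)))| = |{Busy, Halt, Req, Recv, Grant}| = 5.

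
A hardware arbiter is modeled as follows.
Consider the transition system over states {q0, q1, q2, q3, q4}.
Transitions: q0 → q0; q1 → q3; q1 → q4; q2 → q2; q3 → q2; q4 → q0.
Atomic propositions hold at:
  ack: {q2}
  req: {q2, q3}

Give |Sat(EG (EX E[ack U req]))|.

3

E[ack U req]: least fixpoint, start Z0 = Sat(req) = {q2, q3}, add states in Sat(ack) with some successor in Z. Already a fixed point.
Sat(E[ack U req]) = {q2, q3}
Sat(EX E[ack U req]) = {s : some successor in {q2, q3}} = {q1, q2, q3}
EG (EX E[ack U req]): greatest fixpoint, start Z0 = {q1, q2, q3}, keep only states in Sat with some successor in Z. Already a fixed point.
Sat(EG (EX E[ack U req])) = {q1, q2, q3}
|Sat(EG (EX E[ack U req]))| = |{q1, q2, q3}| = 3.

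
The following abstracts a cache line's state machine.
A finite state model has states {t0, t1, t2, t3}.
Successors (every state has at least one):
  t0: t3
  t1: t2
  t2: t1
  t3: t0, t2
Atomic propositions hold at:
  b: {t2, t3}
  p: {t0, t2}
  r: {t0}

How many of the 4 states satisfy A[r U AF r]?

1

AF r: least fixpoint, start Z0 = {t0}, add states with every successor in Z. Already a fixed point.
Sat(AF r) = {t0}
A[r U AF r]: least fixpoint, start Z0 = Sat(AF r) = {t0}, add states in Sat(r) with every successor in Z. Already a fixed point.
Sat(A[r U AF r]) = {t0}
|Sat(A[r U AF r])| = |{t0}| = 1.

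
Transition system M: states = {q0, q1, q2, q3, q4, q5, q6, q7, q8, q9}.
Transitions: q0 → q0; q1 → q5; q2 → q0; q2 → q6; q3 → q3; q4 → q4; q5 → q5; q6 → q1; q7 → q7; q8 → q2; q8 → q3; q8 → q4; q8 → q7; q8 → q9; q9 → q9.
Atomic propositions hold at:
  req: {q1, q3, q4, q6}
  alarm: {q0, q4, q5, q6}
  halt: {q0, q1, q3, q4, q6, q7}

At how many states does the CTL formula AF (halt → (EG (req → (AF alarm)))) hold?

9

AF alarm: least fixpoint, start Z0 = {q0, q4, q5, q6}, add states with every successor in Z. Z1 = {q0, q1, q2, q4, q5, q6}; fixed.
Sat(AF alarm) = {q0, q1, q2, q4, q5, q6}
Sat(req → (AF alarm)) = {q0, q1, q2, q4, q5, q6, q7, q8, q9}
EG (req → (AF alarm)): greatest fixpoint, start Z0 = {q0, q1, q2, q4, q5, q6, q7, q8, q9}, keep only states in Sat with some successor in Z. Already a fixed point.
Sat(EG (req → (AF alarm))) = {q0, q1, q2, q4, q5, q6, q7, q8, q9}
Sat(halt → (EG (req → (AF alarm)))) = {q0, q1, q2, q4, q5, q6, q7, q8, q9}
AF (halt → (EG (req → (AF alarm)))): least fixpoint, start Z0 = {q0, q1, q2, q4, q5, q6, q7, q8, q9}, add states with every successor in Z. Already a fixed point.
Sat(AF (halt → (EG (req → (AF alarm))))) = {q0, q1, q2, q4, q5, q6, q7, q8, q9}
|Sat(AF (halt → (EG (req → (AF alarm)))))| = |{q0, q1, q2, q4, q5, q6, q7, q8, q9}| = 9.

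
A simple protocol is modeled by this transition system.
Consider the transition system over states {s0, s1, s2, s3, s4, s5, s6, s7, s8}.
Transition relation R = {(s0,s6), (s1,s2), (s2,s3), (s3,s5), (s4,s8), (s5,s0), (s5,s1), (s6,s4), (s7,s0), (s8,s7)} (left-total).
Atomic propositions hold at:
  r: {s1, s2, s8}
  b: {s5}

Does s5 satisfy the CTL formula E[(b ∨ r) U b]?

Sat(b ∨ r) = {s1, s2, s5, s8}
E[(b ∨ r) U b]: least fixpoint, start Z0 = Sat(b) = {s5}, add states in Sat(b ∨ r) with some successor in Z. Already a fixed point.
Sat(E[(b ∨ r) U b]) = {s5}
s5 ∈ Sat(E[(b ∨ r) U b]) = {s5}, so the formula holds at s5.

Yes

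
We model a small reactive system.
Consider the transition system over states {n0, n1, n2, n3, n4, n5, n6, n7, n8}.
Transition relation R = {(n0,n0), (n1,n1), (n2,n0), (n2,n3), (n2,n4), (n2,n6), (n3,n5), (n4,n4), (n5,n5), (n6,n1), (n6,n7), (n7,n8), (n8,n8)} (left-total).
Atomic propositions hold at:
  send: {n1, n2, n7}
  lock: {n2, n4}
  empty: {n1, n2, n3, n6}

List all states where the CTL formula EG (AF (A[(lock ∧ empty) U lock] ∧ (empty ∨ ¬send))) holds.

{n2, n4}

Sat(lock ∧ empty) = {n2}
A[(lock ∧ empty) U lock]: least fixpoint, start Z0 = Sat(lock) = {n2, n4}, add states in Sat(lock ∧ empty) with every successor in Z. Already a fixed point.
Sat(A[(lock ∧ empty) U lock]) = {n2, n4}
Sat(¬send) = {n0, n3, n4, n5, n6, n8}
Sat(empty ∨ ¬send) = {n0, n1, n2, n3, n4, n5, n6, n8}
Sat(A[(lock ∧ empty) U lock] ∧ (empty ∨ ¬send)) = {n2, n4}
AF (A[(lock ∧ empty) U lock] ∧ (empty ∨ ¬send)): least fixpoint, start Z0 = {n2, n4}, add states with every successor in Z. Already a fixed point.
Sat(AF (A[(lock ∧ empty) U lock] ∧ (empty ∨ ¬send))) = {n2, n4}
EG (AF (A[(lock ∧ empty) U lock] ∧ (empty ∨ ¬send))): greatest fixpoint, start Z0 = {n2, n4}, keep only states in Sat with some successor in Z. Already a fixed point.
Sat(EG (AF (A[(lock ∧ empty) U lock] ∧ (empty ∨ ¬send)))) = {n2, n4}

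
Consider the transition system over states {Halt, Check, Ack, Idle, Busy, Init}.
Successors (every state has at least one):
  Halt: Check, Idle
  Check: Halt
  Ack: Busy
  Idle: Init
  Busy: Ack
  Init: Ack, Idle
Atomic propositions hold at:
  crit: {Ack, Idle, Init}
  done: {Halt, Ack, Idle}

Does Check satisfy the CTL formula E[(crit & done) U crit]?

No

Sat(crit & done) = {Ack, Idle}
E[(crit & done) U crit]: least fixpoint, start Z0 = Sat(crit) = {Ack, Idle, Init}, add states in Sat(crit & done) with some successor in Z. Already a fixed point.
Sat(E[(crit & done) U crit]) = {Ack, Idle, Init}
Check ∉ Sat(E[(crit & done) U crit]) = {Ack, Idle, Init}, so the formula does not hold at Check.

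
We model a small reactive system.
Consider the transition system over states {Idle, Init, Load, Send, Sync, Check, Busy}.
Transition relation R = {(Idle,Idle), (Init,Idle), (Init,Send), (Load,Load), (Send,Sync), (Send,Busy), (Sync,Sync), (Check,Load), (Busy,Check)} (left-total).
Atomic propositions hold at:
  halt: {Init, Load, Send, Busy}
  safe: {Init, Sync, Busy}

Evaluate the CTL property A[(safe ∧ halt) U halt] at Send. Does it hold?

Sat(safe ∧ halt) = {Init, Busy}
A[(safe ∧ halt) U halt]: least fixpoint, start Z0 = Sat(halt) = {Init, Load, Send, Busy}, add states in Sat(safe ∧ halt) with every successor in Z. Already a fixed point.
Sat(A[(safe ∧ halt) U halt]) = {Init, Load, Send, Busy}
Send ∈ Sat(A[(safe ∧ halt) U halt]) = {Init, Load, Send, Busy}, so the formula holds at Send.

Yes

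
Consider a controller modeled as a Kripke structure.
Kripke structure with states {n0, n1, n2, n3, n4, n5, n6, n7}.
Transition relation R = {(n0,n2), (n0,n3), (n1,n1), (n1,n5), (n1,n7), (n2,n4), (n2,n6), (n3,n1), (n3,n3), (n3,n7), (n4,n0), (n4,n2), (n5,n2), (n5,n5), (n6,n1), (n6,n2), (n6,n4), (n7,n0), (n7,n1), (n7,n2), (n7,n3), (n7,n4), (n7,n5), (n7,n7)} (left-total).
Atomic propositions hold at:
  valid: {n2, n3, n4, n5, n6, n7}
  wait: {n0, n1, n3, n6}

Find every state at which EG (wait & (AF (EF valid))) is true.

EF valid: least fixpoint, start Z0 = {n2, n3, n4, n5, n6, n7}, add states with some successor in Z. Z1 = {n0, n1, n2, n3, n4, n5, n6, n7}; fixed.
Sat(EF valid) = {n0, n1, n2, n3, n4, n5, n6, n7}
AF (EF valid): least fixpoint, start Z0 = {n0, n1, n2, n3, n4, n5, n6, n7}, add states with every successor in Z. Already a fixed point.
Sat(AF (EF valid)) = {n0, n1, n2, n3, n4, n5, n6, n7}
Sat(wait & (AF (EF valid))) = {n0, n1, n3, n6}
EG (wait & (AF (EF valid))): greatest fixpoint, start Z0 = {n0, n1, n3, n6}, keep only states in Sat with some successor in Z. Already a fixed point.
Sat(EG (wait & (AF (EF valid)))) = {n0, n1, n3, n6}

{n0, n1, n3, n6}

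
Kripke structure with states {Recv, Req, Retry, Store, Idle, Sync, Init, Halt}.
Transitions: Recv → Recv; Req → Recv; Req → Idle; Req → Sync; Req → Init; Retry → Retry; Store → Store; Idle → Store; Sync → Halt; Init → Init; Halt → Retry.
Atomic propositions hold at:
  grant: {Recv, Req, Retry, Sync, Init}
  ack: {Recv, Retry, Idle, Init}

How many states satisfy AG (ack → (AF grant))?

AF grant: least fixpoint, start Z0 = {Recv, Req, Retry, Sync, Init}, add states with every successor in Z. Z1 = {Recv, Req, Retry, Sync, Init, Halt}; fixed.
Sat(AF grant) = {Recv, Req, Retry, Sync, Init, Halt}
Sat(ack → (AF grant)) = {Recv, Req, Retry, Store, Sync, Init, Halt}
AG (ack → (AF grant)): greatest fixpoint, start Z0 = {Recv, Req, Retry, Store, Sync, Init, Halt}, keep only states in Sat with every successor in Z. Z1 = {Recv, Retry, Store, Sync, Init, Halt}; fixed.
Sat(AG (ack → (AF grant))) = {Recv, Retry, Store, Sync, Init, Halt}
|Sat(AG (ack → (AF grant)))| = |{Recv, Retry, Store, Sync, Init, Halt}| = 6.

6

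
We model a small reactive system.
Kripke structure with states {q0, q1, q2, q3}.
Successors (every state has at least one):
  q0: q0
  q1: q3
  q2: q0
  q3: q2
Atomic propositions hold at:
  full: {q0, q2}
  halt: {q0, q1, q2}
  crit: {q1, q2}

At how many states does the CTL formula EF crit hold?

EF crit: least fixpoint, start Z0 = {q1, q2}, add states with some successor in Z. Z1 = {q1, q2, q3}; fixed.
Sat(EF crit) = {q1, q2, q3}
|Sat(EF crit)| = |{q1, q2, q3}| = 3.

3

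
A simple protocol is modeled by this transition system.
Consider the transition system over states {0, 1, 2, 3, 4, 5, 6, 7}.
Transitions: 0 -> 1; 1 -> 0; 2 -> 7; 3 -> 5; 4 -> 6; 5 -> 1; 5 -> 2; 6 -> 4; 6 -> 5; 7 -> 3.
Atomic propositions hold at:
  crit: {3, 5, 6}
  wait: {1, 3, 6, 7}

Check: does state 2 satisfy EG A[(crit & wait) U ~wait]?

Sat(crit & wait) = {3, 6}
Sat(~wait) = {0, 2, 4, 5}
A[(crit & wait) U ~wait]: least fixpoint, start Z0 = Sat(~wait) = {0, 2, 4, 5}, add states in Sat(crit & wait) with every successor in Z. Z1 = {0, 2, 3, 4, 5, 6}; fixed.
Sat(A[(crit & wait) U ~wait]) = {0, 2, 3, 4, 5, 6}
EG A[(crit & wait) U ~wait]: greatest fixpoint, start Z0 = {0, 2, 3, 4, 5, 6}, keep only states in Sat with some successor in Z. Z1 = {3, 4, 5, 6}; Z2 = {3, 4, 6}; Z3 = {4, 6}; fixed.
Sat(EG A[(crit & wait) U ~wait]) = {4, 6}
2 ∉ Sat(EG A[(crit & wait) U ~wait]) = {4, 6}, so the formula does not hold at 2.

No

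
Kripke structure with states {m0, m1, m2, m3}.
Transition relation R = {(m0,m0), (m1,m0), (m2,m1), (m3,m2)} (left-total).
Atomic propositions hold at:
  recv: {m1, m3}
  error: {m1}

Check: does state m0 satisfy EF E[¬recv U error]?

No

Sat(¬recv) = {m0, m2}
E[¬recv U error]: least fixpoint, start Z0 = Sat(error) = {m1}, add states in Sat(¬recv) with some successor in Z. Z1 = {m1, m2}; fixed.
Sat(E[¬recv U error]) = {m1, m2}
EF E[¬recv U error]: least fixpoint, start Z0 = {m1, m2}, add states with some successor in Z. Z1 = {m1, m2, m3}; fixed.
Sat(EF E[¬recv U error]) = {m1, m2, m3}
m0 ∉ Sat(EF E[¬recv U error]) = {m1, m2, m3}, so the formula does not hold at m0.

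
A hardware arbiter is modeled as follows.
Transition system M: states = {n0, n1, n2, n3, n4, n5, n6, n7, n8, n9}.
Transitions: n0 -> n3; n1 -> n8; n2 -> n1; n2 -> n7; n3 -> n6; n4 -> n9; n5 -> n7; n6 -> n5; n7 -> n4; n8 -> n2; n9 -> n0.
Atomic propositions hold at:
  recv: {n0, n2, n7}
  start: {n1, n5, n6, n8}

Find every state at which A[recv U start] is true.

{n1, n5, n6, n8}

A[recv U start]: least fixpoint, start Z0 = Sat(start) = {n1, n5, n6, n8}, add states in Sat(recv) with every successor in Z. Already a fixed point.
Sat(A[recv U start]) = {n1, n5, n6, n8}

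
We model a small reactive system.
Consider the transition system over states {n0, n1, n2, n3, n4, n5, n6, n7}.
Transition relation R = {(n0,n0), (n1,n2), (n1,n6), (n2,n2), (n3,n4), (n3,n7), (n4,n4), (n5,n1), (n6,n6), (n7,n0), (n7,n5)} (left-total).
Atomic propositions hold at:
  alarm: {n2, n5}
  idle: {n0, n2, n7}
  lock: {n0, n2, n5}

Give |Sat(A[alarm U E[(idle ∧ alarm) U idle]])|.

3

Sat(idle ∧ alarm) = {n2}
E[(idle ∧ alarm) U idle]: least fixpoint, start Z0 = Sat(idle) = {n0, n2, n7}, add states in Sat(idle ∧ alarm) with some successor in Z. Already a fixed point.
Sat(E[(idle ∧ alarm) U idle]) = {n0, n2, n7}
A[alarm U E[(idle ∧ alarm) U idle]]: least fixpoint, start Z0 = Sat(E[(idle ∧ alarm) U idle]) = {n0, n2, n7}, add states in Sat(alarm) with every successor in Z. Already a fixed point.
Sat(A[alarm U E[(idle ∧ alarm) U idle]]) = {n0, n2, n7}
|Sat(A[alarm U E[(idle ∧ alarm) U idle]])| = |{n0, n2, n7}| = 3.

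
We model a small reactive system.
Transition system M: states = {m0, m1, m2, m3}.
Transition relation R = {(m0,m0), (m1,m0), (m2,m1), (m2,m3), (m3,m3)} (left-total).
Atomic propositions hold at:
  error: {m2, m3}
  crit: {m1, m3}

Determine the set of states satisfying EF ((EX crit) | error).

Sat(EX crit) = {s : some successor in {m1, m3}} = {m2, m3}
Sat((EX crit) | error) = {m2, m3}
EF ((EX crit) | error): least fixpoint, start Z0 = {m2, m3}, add states with some successor in Z. Already a fixed point.
Sat(EF ((EX crit) | error)) = {m2, m3}

{m2, m3}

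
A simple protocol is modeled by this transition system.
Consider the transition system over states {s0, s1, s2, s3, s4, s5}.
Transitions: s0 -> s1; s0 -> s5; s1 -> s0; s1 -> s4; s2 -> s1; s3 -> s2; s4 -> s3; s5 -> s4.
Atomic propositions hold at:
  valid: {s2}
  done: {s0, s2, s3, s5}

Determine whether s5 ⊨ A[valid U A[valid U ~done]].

Sat(~done) = {s1, s4}
A[valid U ~done]: least fixpoint, start Z0 = Sat(~done) = {s1, s4}, add states in Sat(valid) with every successor in Z. Z1 = {s1, s2, s4}; fixed.
Sat(A[valid U ~done]) = {s1, s2, s4}
A[valid U A[valid U ~done]]: least fixpoint, start Z0 = Sat(A[valid U ~done]) = {s1, s2, s4}, add states in Sat(valid) with every successor in Z. Already a fixed point.
Sat(A[valid U A[valid U ~done]]) = {s1, s2, s4}
s5 ∉ Sat(A[valid U A[valid U ~done]]) = {s1, s2, s4}, so the formula does not hold at s5.

No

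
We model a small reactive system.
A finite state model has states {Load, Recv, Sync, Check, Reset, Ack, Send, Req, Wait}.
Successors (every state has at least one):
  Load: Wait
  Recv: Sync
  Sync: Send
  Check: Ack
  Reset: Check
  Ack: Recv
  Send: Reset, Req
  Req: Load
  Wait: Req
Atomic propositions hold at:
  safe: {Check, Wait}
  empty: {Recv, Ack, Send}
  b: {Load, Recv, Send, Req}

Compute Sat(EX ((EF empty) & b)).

EF empty: least fixpoint, start Z0 = {Recv, Ack, Send}, add states with some successor in Z. Z1 = {Recv, Sync, Check, Ack, Send}; Z2 = {Recv, Sync, Check, Reset, Ack, Send}; fixed.
Sat(EF empty) = {Recv, Sync, Check, Reset, Ack, Send}
Sat((EF empty) & b) = {Recv, Send}
Sat(EX ((EF empty) & b)) = {s : some successor in {Recv, Send}} = {Sync, Ack}

{Sync, Ack}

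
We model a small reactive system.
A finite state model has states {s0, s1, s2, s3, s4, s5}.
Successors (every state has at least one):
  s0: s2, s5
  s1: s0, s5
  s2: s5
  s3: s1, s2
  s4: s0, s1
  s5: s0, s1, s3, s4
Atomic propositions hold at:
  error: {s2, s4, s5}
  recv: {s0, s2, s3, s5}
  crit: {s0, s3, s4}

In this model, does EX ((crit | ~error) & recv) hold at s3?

Sat(~error) = {s0, s1, s3}
Sat(crit | ~error) = {s0, s1, s3, s4}
Sat((crit | ~error) & recv) = {s0, s3}
Sat(EX ((crit | ~error) & recv)) = {s : some successor in {s0, s3}} = {s1, s4, s5}
s3 ∉ Sat(EX ((crit | ~error) & recv)) = {s1, s4, s5}, so the formula does not hold at s3.

No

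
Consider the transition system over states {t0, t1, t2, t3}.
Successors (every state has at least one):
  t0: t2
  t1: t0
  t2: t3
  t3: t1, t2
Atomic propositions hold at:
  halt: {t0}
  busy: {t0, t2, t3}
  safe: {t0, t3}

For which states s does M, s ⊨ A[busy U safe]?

A[busy U safe]: least fixpoint, start Z0 = Sat(safe) = {t0, t3}, add states in Sat(busy) with every successor in Z. Z1 = {t0, t2, t3}; fixed.
Sat(A[busy U safe]) = {t0, t2, t3}

{t0, t2, t3}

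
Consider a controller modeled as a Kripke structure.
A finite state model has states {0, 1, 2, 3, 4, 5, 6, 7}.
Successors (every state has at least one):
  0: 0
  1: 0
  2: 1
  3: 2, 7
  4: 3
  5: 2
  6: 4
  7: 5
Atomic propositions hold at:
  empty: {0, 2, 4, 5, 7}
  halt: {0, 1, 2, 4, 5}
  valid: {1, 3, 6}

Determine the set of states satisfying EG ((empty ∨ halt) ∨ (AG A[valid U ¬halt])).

{0, 1, 2, 5, 7}

Sat(empty ∨ halt) = {0, 1, 2, 4, 5, 7}
Sat(¬halt) = {3, 6, 7}
A[valid U ¬halt]: least fixpoint, start Z0 = Sat(¬halt) = {3, 6, 7}, add states in Sat(valid) with every successor in Z. Already a fixed point.
Sat(A[valid U ¬halt]) = {3, 6, 7}
AG A[valid U ¬halt]: greatest fixpoint, start Z0 = {3, 6, 7}, keep only states in Sat with every successor in Z. Z1 = ∅; fixed.
Sat(AG A[valid U ¬halt]) = ∅
Sat((empty ∨ halt) ∨ (AG A[valid U ¬halt])) = {0, 1, 2, 4, 5, 7}
EG ((empty ∨ halt) ∨ (AG A[valid U ¬halt])): greatest fixpoint, start Z0 = {0, 1, 2, 4, 5, 7}, keep only states in Sat with some successor in Z. Z1 = {0, 1, 2, 5, 7}; fixed.
Sat(EG ((empty ∨ halt) ∨ (AG A[valid U ¬halt]))) = {0, 1, 2, 5, 7}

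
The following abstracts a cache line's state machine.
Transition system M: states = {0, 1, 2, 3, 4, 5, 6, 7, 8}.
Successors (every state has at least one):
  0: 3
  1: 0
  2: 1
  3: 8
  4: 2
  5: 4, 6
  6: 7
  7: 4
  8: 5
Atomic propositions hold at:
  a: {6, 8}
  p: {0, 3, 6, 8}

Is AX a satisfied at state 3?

Yes

Sat(AX a) = {s : every successor in {6, 8}} = {3}
3 ∈ Sat(AX a) = {3}, so the formula holds at 3.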